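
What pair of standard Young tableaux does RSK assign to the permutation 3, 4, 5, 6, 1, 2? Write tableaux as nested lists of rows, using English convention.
P = [[1, 2, 5, 6], [3, 4]], Q = [[1, 2, 3, 4], [5, 6]]

Insert each entry of the permutation into P by Schensted row insertion, recording in Q the position of each new cell.

Insert 3: appended to row 1. P = [[3]].
Insert 4: appended to row 1. P = [[3, 4]].
Insert 5: appended to row 1. P = [[3, 4, 5]].
Insert 6: appended to row 1. P = [[3, 4, 5, 6]].
Insert 1: 1 bumps 3 from row 1; 3 starts row 2. P = [[1, 4, 5, 6], [3]].
Insert 2: 2 bumps 4 from row 1; 4 appends to row 2. P = [[1, 2, 5, 6], [3, 4]].

So P = [[1, 2, 5, 6], [3, 4]], Q = [[1, 2, 3, 4], [5, 6]].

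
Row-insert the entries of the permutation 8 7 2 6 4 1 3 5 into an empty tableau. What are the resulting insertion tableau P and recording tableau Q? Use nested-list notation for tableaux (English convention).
P = [[1, 3, 5], [2, 4], [6], [7], [8]], Q = [[1, 4, 8], [2, 7], [3], [5], [6]]

Insert each entry of the permutation into P by Schensted row insertion, recording in Q the position of each new cell.

Insert 8: appended to row 1. P = [[8]].
Insert 7: 7 bumps 8 from row 1; 8 starts row 2. P = [[7], [8]].
Insert 2: 2 bumps 7 from row 1; 7 bumps 8 from row 2; 8 starts row 3. P = [[2], [7], [8]].
Insert 6: appended to row 1. P = [[2, 6], [7], [8]].
Insert 4: 4 bumps 6 from row 1; 6 bumps 7 from row 2; 7 bumps 8 from row 3; 8 starts row 4. P = [[2, 4], [6], [7], [8]].
Insert 1: 1 bumps 2 from row 1; 2 bumps 6 from row 2; 6 bumps 7 from row 3; 7 bumps 8 from row 4; 8 starts row 5. P = [[1, 4], [2], [6], [7], [8]].
Insert 3: 3 bumps 4 from row 1; 4 appends to row 2. P = [[1, 3], [2, 4], [6], [7], [8]].
Insert 5: appended to row 1. P = [[1, 3, 5], [2, 4], [6], [7], [8]].

So P = [[1, 3, 5], [2, 4], [6], [7], [8]], Q = [[1, 4, 8], [2, 7], [3], [5], [6]].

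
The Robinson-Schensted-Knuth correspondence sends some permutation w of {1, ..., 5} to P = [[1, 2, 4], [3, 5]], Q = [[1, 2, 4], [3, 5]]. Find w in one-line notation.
1 3 2 5 4

Reverse RSK: for i = n, n-1, ..., 1, locate i in Q, remove the corresponding corner cell from P, and reverse-bump its entry up through P; the value ejected from row 1 is w(i).

So w = 1 3 2 5 4.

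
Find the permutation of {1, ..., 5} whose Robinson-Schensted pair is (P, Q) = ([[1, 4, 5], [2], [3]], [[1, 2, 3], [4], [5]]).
3 4 5 2 1

Reverse the RSK construction: for i from n down to 1, find the cell of Q containing i, remove the entry at that cell from P, and reverse-bump it up through P; the value ejected from row 1 is w(i).

Step i=5: Q has 5 at row 3, column 1; remove 3 from row 3 of P and reverse-bump: 3 enters row 2 and ejects 2; 2 enters row 1 and ejects 1. So w(5) = 1. P is now [[2, 4, 5], [3]].
Step i=4: Q has 4 at row 2, column 1; remove 3 from row 2 of P and reverse-bump: 3 enters row 1 and ejects 2. So w(4) = 2. P is now [[3, 4, 5]].
Step i=3: Q has 3 at row 1, column 3; remove that cell from P, ejecting 5. So w(3) = 5. P is now [[3, 4]].
Step i=2: Q has 2 at row 1, column 2; remove that cell from P, ejecting 4. So w(2) = 4. P is now [[3]].
Step i=1: Q has 1 at row 1, column 1; remove that cell from P, ejecting 3. So w(1) = 3. P is now [].

So w = 3 4 5 2 1.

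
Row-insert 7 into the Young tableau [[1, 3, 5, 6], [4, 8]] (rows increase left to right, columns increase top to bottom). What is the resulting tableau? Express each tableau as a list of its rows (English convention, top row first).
7 is larger than every entry of row 1, so it is appended to row 1. The new tableau is [[1, 3, 5, 6, 7], [4, 8]].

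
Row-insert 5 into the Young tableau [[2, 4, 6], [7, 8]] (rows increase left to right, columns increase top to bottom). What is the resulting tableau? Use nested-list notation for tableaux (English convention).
[[2, 4, 5], [6, 8], [7]]

In row 1, 5 replaces 6 (the leftmost entry greater than 5); 6 is bumped to row 2. In row 2, 6 replaces 7 (the leftmost entry greater than 6); 7 is bumped to row 3. 7 starts a new row 3. The new tableau is [[2, 4, 5], [6, 8], [7]].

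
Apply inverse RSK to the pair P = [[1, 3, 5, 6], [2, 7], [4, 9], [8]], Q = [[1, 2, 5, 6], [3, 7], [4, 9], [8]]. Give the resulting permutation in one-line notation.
Reverse the RSK construction: for i from n down to 1, find the cell of Q containing i, remove the entry at that cell from P, and reverse-bump it up through P; the value ejected from row 1 is w(i).

Step i=9: Q has 9 at row 3, column 2; remove 9 from row 3 of P and reverse-bump: 9 enters row 2 and ejects 7; 7 enters row 1 and ejects 6. So w(9) = 6. P is now [[1, 3, 5, 7], [2, 9], [4], [8]].
Step i=8: Q has 8 at row 4, column 1; remove 8 from row 4 of P and reverse-bump: 8 enters row 3 and ejects 4; 4 enters row 2 and ejects 2; 2 enters row 1 and ejects 1. So w(8) = 1. P is now [[2, 3, 5, 7], [4, 9], [8]].
Step i=7: Q has 7 at row 2, column 2; remove 9 from row 2 of P and reverse-bump: 9 enters row 1 and ejects 7. So w(7) = 7. P is now [[2, 3, 5, 9], [4], [8]].
Step i=6: Q has 6 at row 1, column 4; remove that cell from P, ejecting 9. So w(6) = 9. P is now [[2, 3, 5], [4], [8]].
Step i=5: Q has 5 at row 1, column 3; remove that cell from P, ejecting 5. So w(5) = 5. P is now [[2, 3], [4], [8]].
Step i=4: Q has 4 at row 3, column 1; remove 8 from row 3 of P and reverse-bump: 8 enters row 2 and ejects 4; 4 enters row 1 and ejects 3. So w(4) = 3. P is now [[2, 4], [8]].
Step i=3: Q has 3 at row 2, column 1; remove 8 from row 2 of P and reverse-bump: 8 enters row 1 and ejects 4. So w(3) = 4. P is now [[2, 8]].
Step i=2: Q has 2 at row 1, column 2; remove that cell from P, ejecting 8. So w(2) = 8. P is now [[2]].
Step i=1: Q has 1 at row 1, column 1; remove that cell from P, ejecting 2. So w(1) = 2. P is now [].

So w = 2 8 4 3 5 9 7 1 6.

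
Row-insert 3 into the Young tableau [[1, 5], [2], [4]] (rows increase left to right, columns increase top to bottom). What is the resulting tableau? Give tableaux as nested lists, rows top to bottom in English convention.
In row 1, 3 replaces 5 (the leftmost entry greater than 3); 5 is bumped to row 2. 5 is appended to row 2. The new tableau is [[1, 3], [2, 5], [4]].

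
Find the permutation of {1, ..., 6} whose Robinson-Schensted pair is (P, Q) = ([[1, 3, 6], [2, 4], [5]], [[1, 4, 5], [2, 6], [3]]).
Reverse the RSK construction: for i from n down to 1, find the cell of Q containing i, remove the entry at that cell from P, and reverse-bump it up through P; the value ejected from row 1 is w(i).

Step i=6: Q has 6 at row 2, column 2; remove 4 from row 2 of P and reverse-bump: 4 enters row 1 and ejects 3. So w(6) = 3. P is now [[1, 4, 6], [2], [5]].
Step i=5: Q has 5 at row 1, column 3; remove that cell from P, ejecting 6. So w(5) = 6. P is now [[1, 4], [2], [5]].
Step i=4: Q has 4 at row 1, column 2; remove that cell from P, ejecting 4. So w(4) = 4. P is now [[1], [2], [5]].
Step i=3: Q has 3 at row 3, column 1; remove 5 from row 3 of P and reverse-bump: 5 enters row 2 and ejects 2; 2 enters row 1 and ejects 1. So w(3) = 1. P is now [[2], [5]].
Step i=2: Q has 2 at row 2, column 1; remove 5 from row 2 of P and reverse-bump: 5 enters row 1 and ejects 2. So w(2) = 2. P is now [[5]].
Step i=1: Q has 1 at row 1, column 1; remove that cell from P, ejecting 5. So w(1) = 5. P is now [].

So w = 5 2 1 4 6 3.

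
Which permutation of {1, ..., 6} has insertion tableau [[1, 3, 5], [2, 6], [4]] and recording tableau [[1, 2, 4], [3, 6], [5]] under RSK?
2 4 3 6 1 5

Reverse RSK: for i = n, n-1, ..., 1, locate i in Q, remove the corresponding corner cell from P, and reverse-bump its entry up through P; the value ejected from row 1 is w(i).

So w = 2 4 3 6 1 5.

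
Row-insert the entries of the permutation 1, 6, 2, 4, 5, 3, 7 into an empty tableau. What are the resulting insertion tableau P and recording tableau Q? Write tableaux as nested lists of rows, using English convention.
P = [[1, 2, 3, 5, 7], [4], [6]], Q = [[1, 2, 4, 5, 7], [3], [6]]

Insert each entry of the permutation into P by Schensted row insertion, recording in Q the position of each new cell.

Insert 1: appended to row 1. P = [[1]].
Insert 6: appended to row 1. P = [[1, 6]].
Insert 2: 2 bumps 6 from row 1; 6 starts row 2. P = [[1, 2], [6]].
Insert 4: appended to row 1. P = [[1, 2, 4], [6]].
Insert 5: appended to row 1. P = [[1, 2, 4, 5], [6]].
Insert 3: 3 bumps 4 from row 1; 4 bumps 6 from row 2; 6 starts row 3. P = [[1, 2, 3, 5], [4], [6]].
Insert 7: appended to row 1. P = [[1, 2, 3, 5, 7], [4], [6]].

So P = [[1, 2, 3, 5, 7], [4], [6]], Q = [[1, 2, 4, 5, 7], [3], [6]].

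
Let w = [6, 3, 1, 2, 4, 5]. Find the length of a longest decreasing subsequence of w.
3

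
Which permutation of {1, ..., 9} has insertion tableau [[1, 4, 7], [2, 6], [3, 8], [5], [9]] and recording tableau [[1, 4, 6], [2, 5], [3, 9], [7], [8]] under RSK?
9 5 3 8 6 7 2 1 4

Reverse the RSK construction: for i from n down to 1, find the cell of Q containing i, remove the entry at that cell from P, and reverse-bump it up through P; the value ejected from row 1 is w(i).

Step i=9: Q has 9 at row 3, column 2; remove 8 from row 3 of P and reverse-bump: 8 enters row 2 and ejects 6; 6 enters row 1 and ejects 4. So w(9) = 4. P is now [[1, 6, 7], [2, 8], [3], [5], [9]].
Step i=8: Q has 8 at row 5, column 1; remove 9 from row 5 of P and reverse-bump: 9 enters row 4 and ejects 5; 5 enters row 3 and ejects 3; 3 enters row 2 and ejects 2; 2 enters row 1 and ejects 1. So w(8) = 1. P is now [[2, 6, 7], [3, 8], [5], [9]].
Step i=7: Q has 7 at row 4, column 1; remove 9 from row 4 of P and reverse-bump: 9 enters row 3 and ejects 5; 5 enters row 2 and ejects 3; 3 enters row 1 and ejects 2. So w(7) = 2. P is now [[3, 6, 7], [5, 8], [9]].
Step i=6: Q has 6 at row 1, column 3; remove that cell from P, ejecting 7. So w(6) = 7. P is now [[3, 6], [5, 8], [9]].
Step i=5: Q has 5 at row 2, column 2; remove 8 from row 2 of P and reverse-bump: 8 enters row 1 and ejects 6. So w(5) = 6. P is now [[3, 8], [5], [9]].
Step i=4: Q has 4 at row 1, column 2; remove that cell from P, ejecting 8. So w(4) = 8. P is now [[3], [5], [9]].
Step i=3: Q has 3 at row 3, column 1; remove 9 from row 3 of P and reverse-bump: 9 enters row 2 and ejects 5; 5 enters row 1 and ejects 3. So w(3) = 3. P is now [[5], [9]].
Step i=2: Q has 2 at row 2, column 1; remove 9 from row 2 of P and reverse-bump: 9 enters row 1 and ejects 5. So w(2) = 5. P is now [[9]].
Step i=1: Q has 1 at row 1, column 1; remove that cell from P, ejecting 9. So w(1) = 9. P is now [].

So w = 9 5 3 8 6 7 2 1 4.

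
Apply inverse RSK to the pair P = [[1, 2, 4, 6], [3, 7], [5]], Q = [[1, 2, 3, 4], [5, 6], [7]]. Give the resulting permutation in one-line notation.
1 3 5 7 4 6 2

Reverse RSK: for i = n, n-1, ..., 1, locate i in Q, remove the corresponding corner cell from P, and reverse-bump its entry up through P; the value ejected from row 1 is w(i).

So w = 1 3 5 7 4 6 2.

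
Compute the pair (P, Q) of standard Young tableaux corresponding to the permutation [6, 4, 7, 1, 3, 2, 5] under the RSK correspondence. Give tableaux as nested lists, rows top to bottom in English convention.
P = [[1, 2, 5], [3, 7], [4], [6]], Q = [[1, 3, 7], [2, 5], [4], [6]]

Insert each entry of the permutation into P by Schensted row insertion, recording in Q the position of each new cell.

Insert 6: appended to row 1. P = [[6]], Q = [[1]].
Insert 4: 4 bumps 6 from row 1; 6 starts row 2. P = [[4], [6]], Q = [[1], [2]].
Insert 7: appended to row 1. P = [[4, 7], [6]], Q = [[1, 3], [2]].
Insert 1: 1 bumps 4 from row 1; 4 bumps 6 from row 2; 6 starts row 3. P = [[1, 7], [4], [6]], Q = [[1, 3], [2], [4]].
Insert 3: 3 bumps 7 from row 1; 7 appends to row 2. P = [[1, 3], [4, 7], [6]], Q = [[1, 3], [2, 5], [4]].
Insert 2: 2 bumps 3 from row 1; 3 bumps 4 from row 2; 4 bumps 6 from row 3; 6 starts row 4. P = [[1, 2], [3, 7], [4], [6]], Q = [[1, 3], [2, 5], [4], [6]].
Insert 5: appended to row 1. P = [[1, 2, 5], [3, 7], [4], [6]], Q = [[1, 3, 7], [2, 5], [4], [6]].

So P = [[1, 2, 5], [3, 7], [4], [6]], Q = [[1, 3, 7], [2, 5], [4], [6]].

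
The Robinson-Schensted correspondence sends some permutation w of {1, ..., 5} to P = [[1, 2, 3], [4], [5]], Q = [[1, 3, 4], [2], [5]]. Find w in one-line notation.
Reverse RSK: for i = n, n-1, ..., 1, locate i in Q, remove the corresponding corner cell from P, and reverse-bump its entry up through P; the value ejected from row 1 is w(i).

So w = 5 1 2 4 3.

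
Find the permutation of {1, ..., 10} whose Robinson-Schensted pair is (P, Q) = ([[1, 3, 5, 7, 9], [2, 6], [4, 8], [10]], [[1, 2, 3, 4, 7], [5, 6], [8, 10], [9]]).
Reverse the RSK construction: for i from n down to 1, find the cell of Q containing i, remove the entry at that cell from P, and reverse-bump it up through P; the value ejected from row 1 is w(i).

Step i=10: Q has 10 at row 3, column 2; remove 8 from row 3 of P and reverse-bump: 8 enters row 2 and ejects 6; 6 enters row 1 and ejects 5. So w(10) = 5. P is now [[1, 3, 6, 7, 9], [2, 8], [4], [10]].
Step i=9: Q has 9 at row 4, column 1; remove 10 from row 4 of P and reverse-bump: 10 enters row 3 and ejects 4; 4 enters row 2 and ejects 2; 2 enters row 1 and ejects 1. So w(9) = 1. P is now [[2, 3, 6, 7, 9], [4, 8], [10]].
Step i=8: Q has 8 at row 3, column 1; remove 10 from row 3 of P and reverse-bump: 10 enters row 2 and ejects 8; 8 enters row 1 and ejects 7. So w(8) = 7. P is now [[2, 3, 6, 8, 9], [4, 10]].
Step i=7: Q has 7 at row 1, column 5; remove that cell from P, ejecting 9. So w(7) = 9. P is now [[2, 3, 6, 8], [4, 10]].
Step i=6: Q has 6 at row 2, column 2; remove 10 from row 2 of P and reverse-bump: 10 enters row 1 and ejects 8. So w(6) = 8. P is now [[2, 3, 6, 10], [4]].
Step i=5: Q has 5 at row 2, column 1; remove 4 from row 2 of P and reverse-bump: 4 enters row 1 and ejects 3. So w(5) = 3. P is now [[2, 4, 6, 10]].
Step i=4: Q has 4 at row 1, column 4; remove that cell from P, ejecting 10. So w(4) = 10. P is now [[2, 4, 6]].
Step i=3: Q has 3 at row 1, column 3; remove that cell from P, ejecting 6. So w(3) = 6. P is now [[2, 4]].
Step i=2: Q has 2 at row 1, column 2; remove that cell from P, ejecting 4. So w(2) = 4. P is now [[2]].
Step i=1: Q has 1 at row 1, column 1; remove that cell from P, ejecting 2. So w(1) = 2. P is now [].

So w = 2 4 6 10 3 8 9 7 1 5.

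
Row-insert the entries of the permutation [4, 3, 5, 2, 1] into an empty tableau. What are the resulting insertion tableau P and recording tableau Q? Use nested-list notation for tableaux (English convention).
Insert each entry of the permutation into P by Schensted row insertion, recording in Q the position of each new cell.

After inserting 4: P = [[4]].
After inserting 3: P = [[3], [4]].
After inserting 5: P = [[3, 5], [4]].
After inserting 2: P = [[2, 5], [3], [4]].
After inserting 1: P = [[1, 5], [2], [3], [4]].

So P = [[1, 5], [2], [3], [4]], Q = [[1, 3], [2], [4], [5]].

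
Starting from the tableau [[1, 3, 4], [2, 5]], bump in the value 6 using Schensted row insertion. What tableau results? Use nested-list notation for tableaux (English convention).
[[1, 3, 4, 6], [2, 5]]

6 is larger than every entry of row 1, so it is appended to row 1. The new tableau is [[1, 3, 4, 6], [2, 5]].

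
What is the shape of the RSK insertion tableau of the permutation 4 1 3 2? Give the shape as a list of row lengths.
[2, 1, 1]

Row-insert each entry into an empty tableau.

After inserting 4: P = [[4]].
After inserting 1: P = [[1], [4]].
After inserting 3: P = [[1, 3], [4]].
After inserting 2: P = [[1, 2], [3], [4]].

The final insertion tableau P = [[1, 2], [3], [4]] has shape [2, 1, 1].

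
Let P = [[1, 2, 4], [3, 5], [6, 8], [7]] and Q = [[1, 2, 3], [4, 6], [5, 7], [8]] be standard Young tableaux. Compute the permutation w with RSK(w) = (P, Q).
1 7 8 3 2 6 5 4

Reverse the RSK construction: for i from n down to 1, find the cell of Q containing i, remove the entry at that cell from P, and reverse-bump it up through P; the value ejected from row 1 is w(i).

Step i=8: Q has 8 at row 4, column 1; remove 7 from row 4 of P and reverse-bump: 7 enters row 3 and ejects 6; 6 enters row 2 and ejects 5; 5 enters row 1 and ejects 4. So w(8) = 4. P is now [[1, 2, 5], [3, 6], [7, 8]].
Step i=7: Q has 7 at row 3, column 2; remove 8 from row 3 of P and reverse-bump: 8 enters row 2 and ejects 6; 6 enters row 1 and ejects 5. So w(7) = 5. P is now [[1, 2, 6], [3, 8], [7]].
Step i=6: Q has 6 at row 2, column 2; remove 8 from row 2 of P and reverse-bump: 8 enters row 1 and ejects 6. So w(6) = 6. P is now [[1, 2, 8], [3], [7]].
Step i=5: Q has 5 at row 3, column 1; remove 7 from row 3 of P and reverse-bump: 7 enters row 2 and ejects 3; 3 enters row 1 and ejects 2. So w(5) = 2. P is now [[1, 3, 8], [7]].
Step i=4: Q has 4 at row 2, column 1; remove 7 from row 2 of P and reverse-bump: 7 enters row 1 and ejects 3. So w(4) = 3. P is now [[1, 7, 8]].
Step i=3: Q has 3 at row 1, column 3; remove that cell from P, ejecting 8. So w(3) = 8. P is now [[1, 7]].
Step i=2: Q has 2 at row 1, column 2; remove that cell from P, ejecting 7. So w(2) = 7. P is now [[1]].
Step i=1: Q has 1 at row 1, column 1; remove that cell from P, ejecting 1. So w(1) = 1. P is now [].

So w = 1 7 8 3 2 6 5 4.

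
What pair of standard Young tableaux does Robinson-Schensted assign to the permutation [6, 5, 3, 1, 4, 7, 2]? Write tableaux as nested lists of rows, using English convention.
P = [[1, 2, 7], [3, 4], [5], [6]], Q = [[1, 5, 6], [2, 7], [3], [4]]

Insert each entry of the permutation into P by Schensted row insertion, recording in Q the position of each new cell.

Insert 6: appended to row 1. P = [[6]], Q = [[1]].
Insert 5: 5 bumps 6 from row 1; 6 starts row 2. P = [[5], [6]], Q = [[1], [2]].
Insert 3: 3 bumps 5 from row 1; 5 bumps 6 from row 2; 6 starts row 3. P = [[3], [5], [6]], Q = [[1], [2], [3]].
Insert 1: 1 bumps 3 from row 1; 3 bumps 5 from row 2; 5 bumps 6 from row 3; 6 starts row 4. P = [[1], [3], [5], [6]], Q = [[1], [2], [3], [4]].
Insert 4: appended to row 1. P = [[1, 4], [3], [5], [6]], Q = [[1, 5], [2], [3], [4]].
Insert 7: appended to row 1. P = [[1, 4, 7], [3], [5], [6]], Q = [[1, 5, 6], [2], [3], [4]].
Insert 2: 2 bumps 4 from row 1; 4 appends to row 2. P = [[1, 2, 7], [3, 4], [5], [6]], Q = [[1, 5, 6], [2, 7], [3], [4]].

So P = [[1, 2, 7], [3, 4], [5], [6]], Q = [[1, 5, 6], [2, 7], [3], [4]].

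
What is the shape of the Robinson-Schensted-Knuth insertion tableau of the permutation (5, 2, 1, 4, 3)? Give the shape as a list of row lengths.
[2, 2, 1]

Row-insert each entry into an empty tableau.

After inserting 5: P = [[5]].
After inserting 2: P = [[2], [5]].
After inserting 1: P = [[1], [2], [5]].
After inserting 4: P = [[1, 4], [2], [5]].
After inserting 3: P = [[1, 3], [2, 4], [5]].

The final insertion tableau P = [[1, 3], [2, 4], [5]] has shape [2, 2, 1].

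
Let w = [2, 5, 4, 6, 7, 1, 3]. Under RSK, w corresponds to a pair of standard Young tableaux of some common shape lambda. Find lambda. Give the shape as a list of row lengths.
RSK row insertion gives P = [[1, 3, 6, 7], [2, 4], [5]], which has shape [4, 2, 1].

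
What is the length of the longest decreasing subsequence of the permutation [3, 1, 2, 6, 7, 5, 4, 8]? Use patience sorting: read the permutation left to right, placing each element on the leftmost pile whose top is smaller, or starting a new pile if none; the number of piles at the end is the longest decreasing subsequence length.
3: new pile. tops = [3]
1: new pile. tops = [3, 1]
2: onto pile 2 (replacing 1). tops = [3, 2]
6: onto pile 1 (replacing 3). tops = [6, 2]
7: onto pile 1 (replacing 6). tops = [7, 2]
5: onto pile 2 (replacing 2). tops = [7, 5]
4: new pile. tops = [7, 5, 4]
8: onto pile 1 (replacing 7). tops = [8, 5, 4]

3 piles, so the longest decreasing subsequence has length 3.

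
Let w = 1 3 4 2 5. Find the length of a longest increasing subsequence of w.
4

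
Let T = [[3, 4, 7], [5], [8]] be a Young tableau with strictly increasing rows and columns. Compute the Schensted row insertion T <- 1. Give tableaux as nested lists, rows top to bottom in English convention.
In row 1, 1 replaces 3 (the leftmost entry greater than 1); 3 is bumped to row 2. In row 2, 3 replaces 5 (the leftmost entry greater than 3); 5 is bumped to row 3. In row 3, 5 replaces 8 (the leftmost entry greater than 5); 8 is bumped to row 4. 8 starts a new row 4. The new tableau is [[1, 4, 7], [3], [5], [8]].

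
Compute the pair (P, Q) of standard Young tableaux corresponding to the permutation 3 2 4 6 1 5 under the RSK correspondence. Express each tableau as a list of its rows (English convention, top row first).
P = [[1, 4, 5], [2, 6], [3]], Q = [[1, 3, 4], [2, 6], [5]]

Insert each entry of the permutation into P by Schensted row insertion, recording in Q the position of each new cell.

Insert 3: appended to row 1. P = [[3]].
Insert 2: 2 bumps 3 from row 1; 3 starts row 2. P = [[2], [3]].
Insert 4: appended to row 1. P = [[2, 4], [3]].
Insert 6: appended to row 1. P = [[2, 4, 6], [3]].
Insert 1: 1 bumps 2 from row 1; 2 bumps 3 from row 2; 3 starts row 3. P = [[1, 4, 6], [2], [3]].
Insert 5: 5 bumps 6 from row 1; 6 appends to row 2. P = [[1, 4, 5], [2, 6], [3]].

So P = [[1, 4, 5], [2, 6], [3]], Q = [[1, 3, 4], [2, 6], [5]].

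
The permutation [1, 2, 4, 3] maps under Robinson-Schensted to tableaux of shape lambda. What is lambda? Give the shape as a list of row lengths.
Row-insert each entry into an empty tableau.

After inserting 1: P = [[1]].
After inserting 2: P = [[1, 2]].
After inserting 4: P = [[1, 2, 4]].
After inserting 3: P = [[1, 2, 3], [4]].

The final insertion tableau P = [[1, 2, 3], [4]] has shape [3, 1].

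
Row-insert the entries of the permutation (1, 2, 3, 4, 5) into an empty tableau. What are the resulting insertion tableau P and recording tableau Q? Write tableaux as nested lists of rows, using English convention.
Insert each entry of the permutation into P by Schensted row insertion, recording in Q the position of each new cell.

Insert 1: appended to row 1. P = [[1]].
Insert 2: appended to row 1. P = [[1, 2]].
Insert 3: appended to row 1. P = [[1, 2, 3]].
Insert 4: appended to row 1. P = [[1, 2, 3, 4]].
Insert 5: appended to row 1. P = [[1, 2, 3, 4, 5]].

So P = [[1, 2, 3, 4, 5]], Q = [[1, 2, 3, 4, 5]].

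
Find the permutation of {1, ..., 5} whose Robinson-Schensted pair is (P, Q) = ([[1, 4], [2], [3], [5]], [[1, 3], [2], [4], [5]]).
5 3 4 2 1

Reverse the RSK construction: for i from n down to 1, find the cell of Q containing i, remove the entry at that cell from P, and reverse-bump it up through P; the value ejected from row 1 is w(i).

Step i=5: Q has 5 at row 4, column 1; remove 5 from row 4 of P and reverse-bump: 5 enters row 3 and ejects 3; 3 enters row 2 and ejects 2; 2 enters row 1 and ejects 1. So w(5) = 1. P is now [[2, 4], [3], [5]].
Step i=4: Q has 4 at row 3, column 1; remove 5 from row 3 of P and reverse-bump: 5 enters row 2 and ejects 3; 3 enters row 1 and ejects 2. So w(4) = 2. P is now [[3, 4], [5]].
Step i=3: Q has 3 at row 1, column 2; remove that cell from P, ejecting 4. So w(3) = 4. P is now [[3], [5]].
Step i=2: Q has 2 at row 2, column 1; remove 5 from row 2 of P and reverse-bump: 5 enters row 1 and ejects 3. So w(2) = 3. P is now [[5]].
Step i=1: Q has 1 at row 1, column 1; remove that cell from P, ejecting 5. So w(1) = 5. P is now [].

So w = 5 3 4 2 1.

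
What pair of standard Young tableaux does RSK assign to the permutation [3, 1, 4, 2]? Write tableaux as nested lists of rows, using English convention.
Insert each entry of the permutation into P by Schensted row insertion, recording in Q the position of each new cell.

Insert 3: appended to row 1. P = [[3]].
Insert 1: 1 bumps 3 from row 1; 3 starts row 2. P = [[1], [3]].
Insert 4: appended to row 1. P = [[1, 4], [3]].
Insert 2: 2 bumps 4 from row 1; 4 appends to row 2. P = [[1, 2], [3, 4]].

So P = [[1, 2], [3, 4]], Q = [[1, 3], [2, 4]].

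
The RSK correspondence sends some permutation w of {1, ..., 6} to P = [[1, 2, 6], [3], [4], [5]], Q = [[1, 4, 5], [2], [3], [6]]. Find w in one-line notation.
Reverse the RSK construction: for i from n down to 1, find the cell of Q containing i, remove the entry at that cell from P, and reverse-bump it up through P; the value ejected from row 1 is w(i).

Step i=6: Q has 6 at row 4, column 1; remove 5 from row 4 of P and reverse-bump: 5 enters row 3 and ejects 4; 4 enters row 2 and ejects 3; 3 enters row 1 and ejects 2. So w(6) = 2. P is now [[1, 3, 6], [4], [5]].
Step i=5: Q has 5 at row 1, column 3; remove that cell from P, ejecting 6. So w(5) = 6. P is now [[1, 3], [4], [5]].
Step i=4: Q has 4 at row 1, column 2; remove that cell from P, ejecting 3. So w(4) = 3. P is now [[1], [4], [5]].
Step i=3: Q has 3 at row 3, column 1; remove 5 from row 3 of P and reverse-bump: 5 enters row 2 and ejects 4; 4 enters row 1 and ejects 1. So w(3) = 1. P is now [[4], [5]].
Step i=2: Q has 2 at row 2, column 1; remove 5 from row 2 of P and reverse-bump: 5 enters row 1 and ejects 4. So w(2) = 4. P is now [[5]].
Step i=1: Q has 1 at row 1, column 1; remove that cell from P, ejecting 5. So w(1) = 5. P is now [].

So w = 5 4 1 3 6 2.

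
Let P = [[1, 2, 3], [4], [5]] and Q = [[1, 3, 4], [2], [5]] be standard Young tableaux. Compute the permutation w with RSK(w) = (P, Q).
Reverse the RSK construction: for i from n down to 1, find the cell of Q containing i, remove the entry at that cell from P, and reverse-bump it up through P; the value ejected from row 1 is w(i).

Step i=5: Q has 5 at row 3, column 1; remove 5 from row 3 of P and reverse-bump: 5 enters row 2 and ejects 4; 4 enters row 1 and ejects 3. So w(5) = 3. P is now [[1, 2, 4], [5]].
Step i=4: Q has 4 at row 1, column 3; remove that cell from P, ejecting 4. So w(4) = 4. P is now [[1, 2], [5]].
Step i=3: Q has 3 at row 1, column 2; remove that cell from P, ejecting 2. So w(3) = 2. P is now [[1], [5]].
Step i=2: Q has 2 at row 2, column 1; remove 5 from row 2 of P and reverse-bump: 5 enters row 1 and ejects 1. So w(2) = 1. P is now [[5]].
Step i=1: Q has 1 at row 1, column 1; remove that cell from P, ejecting 5. So w(1) = 5. P is now [].

So w = 5 1 2 4 3.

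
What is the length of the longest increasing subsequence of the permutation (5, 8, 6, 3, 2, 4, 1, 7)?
3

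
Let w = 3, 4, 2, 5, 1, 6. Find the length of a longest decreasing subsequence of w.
3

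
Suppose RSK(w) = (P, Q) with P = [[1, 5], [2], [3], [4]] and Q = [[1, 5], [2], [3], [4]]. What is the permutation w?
4 3 2 1 5

Reverse the RSK construction: for i from n down to 1, find the cell of Q containing i, remove the entry at that cell from P, and reverse-bump it up through P; the value ejected from row 1 is w(i).

Step i=5: Q has 5 at row 1, column 2; remove that cell from P, ejecting 5. So w(5) = 5. P is now [[1], [2], [3], [4]].
Step i=4: Q has 4 at row 4, column 1; remove 4 from row 4 of P and reverse-bump: 4 enters row 3 and ejects 3; 3 enters row 2 and ejects 2; 2 enters row 1 and ejects 1. So w(4) = 1. P is now [[2], [3], [4]].
Step i=3: Q has 3 at row 3, column 1; remove 4 from row 3 of P and reverse-bump: 4 enters row 2 and ejects 3; 3 enters row 1 and ejects 2. So w(3) = 2. P is now [[3], [4]].
Step i=2: Q has 2 at row 2, column 1; remove 4 from row 2 of P and reverse-bump: 4 enters row 1 and ejects 3. So w(2) = 3. P is now [[4]].
Step i=1: Q has 1 at row 1, column 1; remove that cell from P, ejecting 4. So w(1) = 4. P is now [].

So w = 4 3 2 1 5.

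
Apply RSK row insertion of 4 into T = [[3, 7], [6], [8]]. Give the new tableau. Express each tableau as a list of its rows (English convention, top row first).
In row 1, 4 replaces 7 (the leftmost entry greater than 4); 7 is bumped to row 2. 7 is appended to row 2. The new tableau is [[3, 4], [6, 7], [8]].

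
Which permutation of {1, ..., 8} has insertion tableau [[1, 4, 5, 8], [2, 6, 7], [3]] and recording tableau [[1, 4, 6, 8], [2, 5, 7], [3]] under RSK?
3 2 1 6 4 7 5 8

Reverse the RSK construction: for i from n down to 1, find the cell of Q containing i, remove the entry at that cell from P, and reverse-bump it up through P; the value ejected from row 1 is w(i).

Step i=8: Q has 8 at row 1, column 4; remove that cell from P, ejecting 8. So w(8) = 8. P is now [[1, 4, 5], [2, 6, 7], [3]].
Step i=7: Q has 7 at row 2, column 3; remove 7 from row 2 of P and reverse-bump: 7 enters row 1 and ejects 5. So w(7) = 5. P is now [[1, 4, 7], [2, 6], [3]].
Step i=6: Q has 6 at row 1, column 3; remove that cell from P, ejecting 7. So w(6) = 7. P is now [[1, 4], [2, 6], [3]].
Step i=5: Q has 5 at row 2, column 2; remove 6 from row 2 of P and reverse-bump: 6 enters row 1 and ejects 4. So w(5) = 4. P is now [[1, 6], [2], [3]].
Step i=4: Q has 4 at row 1, column 2; remove that cell from P, ejecting 6. So w(4) = 6. P is now [[1], [2], [3]].
Step i=3: Q has 3 at row 3, column 1; remove 3 from row 3 of P and reverse-bump: 3 enters row 2 and ejects 2; 2 enters row 1 and ejects 1. So w(3) = 1. P is now [[2], [3]].
Step i=2: Q has 2 at row 2, column 1; remove 3 from row 2 of P and reverse-bump: 3 enters row 1 and ejects 2. So w(2) = 2. P is now [[3]].
Step i=1: Q has 1 at row 1, column 1; remove that cell from P, ejecting 3. So w(1) = 3. P is now [].

So w = 3 2 1 6 4 7 5 8.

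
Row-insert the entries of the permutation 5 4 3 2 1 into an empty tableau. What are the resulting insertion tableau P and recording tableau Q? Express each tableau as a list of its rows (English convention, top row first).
P = [[1], [2], [3], [4], [5]], Q = [[1], [2], [3], [4], [5]]

Insert each entry of the permutation into P by Schensted row insertion, recording in Q the position of each new cell.

Insert 5: appended to row 1. P = [[5]].
Insert 4: 4 bumps 5 from row 1; 5 starts row 2. P = [[4], [5]].
Insert 3: 3 bumps 4 from row 1; 4 bumps 5 from row 2; 5 starts row 3. P = [[3], [4], [5]].
Insert 2: 2 bumps 3 from row 1; 3 bumps 4 from row 2; 4 bumps 5 from row 3; 5 starts row 4. P = [[2], [3], [4], [5]].
Insert 1: 1 bumps 2 from row 1; 2 bumps 3 from row 2; 3 bumps 4 from row 3; 4 bumps 5 from row 4; 5 starts row 5. P = [[1], [2], [3], [4], [5]].

So P = [[1], [2], [3], [4], [5]], Q = [[1], [2], [3], [4], [5]].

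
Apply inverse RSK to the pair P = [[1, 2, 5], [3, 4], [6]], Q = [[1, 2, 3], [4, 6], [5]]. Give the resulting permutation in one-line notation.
3 4 6 5 1 2

Reverse the RSK construction: for i from n down to 1, find the cell of Q containing i, remove the entry at that cell from P, and reverse-bump it up through P; the value ejected from row 1 is w(i).

Step i=6: Q has 6 at row 2, column 2; remove 4 from row 2 of P and reverse-bump: 4 enters row 1 and ejects 2. So w(6) = 2. P is now [[1, 4, 5], [3], [6]].
Step i=5: Q has 5 at row 3, column 1; remove 6 from row 3 of P and reverse-bump: 6 enters row 2 and ejects 3; 3 enters row 1 and ejects 1. So w(5) = 1. P is now [[3, 4, 5], [6]].
Step i=4: Q has 4 at row 2, column 1; remove 6 from row 2 of P and reverse-bump: 6 enters row 1 and ejects 5. So w(4) = 5. P is now [[3, 4, 6]].
Step i=3: Q has 3 at row 1, column 3; remove that cell from P, ejecting 6. So w(3) = 6. P is now [[3, 4]].
Step i=2: Q has 2 at row 1, column 2; remove that cell from P, ejecting 4. So w(2) = 4. P is now [[3]].
Step i=1: Q has 1 at row 1, column 1; remove that cell from P, ejecting 3. So w(1) = 3. P is now [].

So w = 3 4 6 5 1 2.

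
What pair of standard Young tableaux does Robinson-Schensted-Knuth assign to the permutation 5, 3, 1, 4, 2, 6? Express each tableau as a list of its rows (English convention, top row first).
Insert each entry of the permutation into P by Schensted row insertion, recording in Q the position of each new cell.

Insert 5: appended to row 1. P = [[5]].
Insert 3: 3 bumps 5 from row 1; 5 starts row 2. P = [[3], [5]].
Insert 1: 1 bumps 3 from row 1; 3 bumps 5 from row 2; 5 starts row 3. P = [[1], [3], [5]].
Insert 4: appended to row 1. P = [[1, 4], [3], [5]].
Insert 2: 2 bumps 4 from row 1; 4 appends to row 2. P = [[1, 2], [3, 4], [5]].
Insert 6: appended to row 1. P = [[1, 2, 6], [3, 4], [5]].

So P = [[1, 2, 6], [3, 4], [5]], Q = [[1, 4, 6], [2, 5], [3]].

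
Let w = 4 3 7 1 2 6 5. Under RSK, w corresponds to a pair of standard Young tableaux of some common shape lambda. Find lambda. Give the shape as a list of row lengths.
Row-insert each entry into an empty tableau.

After inserting 4: P = [[4]].
After inserting 3: P = [[3], [4]].
After inserting 7: P = [[3, 7], [4]].
After inserting 1: P = [[1, 7], [3], [4]].
After inserting 2: P = [[1, 2], [3, 7], [4]].
After inserting 6: P = [[1, 2, 6], [3, 7], [4]].
After inserting 5: P = [[1, 2, 5], [3, 6], [4, 7]].

The final insertion tableau P = [[1, 2, 5], [3, 6], [4, 7]] has shape [3, 2, 2].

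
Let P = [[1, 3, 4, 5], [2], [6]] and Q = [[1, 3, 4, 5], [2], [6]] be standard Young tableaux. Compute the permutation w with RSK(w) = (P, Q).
Reverse the RSK construction: for i from n down to 1, find the cell of Q containing i, remove the entry at that cell from P, and reverse-bump it up through P; the value ejected from row 1 is w(i).

Step i=6: Q has 6 at row 3, column 1; remove 6 from row 3 of P and reverse-bump: 6 enters row 2 and ejects 2; 2 enters row 1 and ejects 1. So w(6) = 1. P is now [[2, 3, 4, 5], [6]].
Step i=5: Q has 5 at row 1, column 4; remove that cell from P, ejecting 5. So w(5) = 5. P is now [[2, 3, 4], [6]].
Step i=4: Q has 4 at row 1, column 3; remove that cell from P, ejecting 4. So w(4) = 4. P is now [[2, 3], [6]].
Step i=3: Q has 3 at row 1, column 2; remove that cell from P, ejecting 3. So w(3) = 3. P is now [[2], [6]].
Step i=2: Q has 2 at row 2, column 1; remove 6 from row 2 of P and reverse-bump: 6 enters row 1 and ejects 2. So w(2) = 2. P is now [[6]].
Step i=1: Q has 1 at row 1, column 1; remove that cell from P, ejecting 6. So w(1) = 6. P is now [].

So w = 6 2 3 4 5 1.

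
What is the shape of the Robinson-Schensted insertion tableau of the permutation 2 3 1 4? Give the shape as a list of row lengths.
[3, 1]

RSK row insertion gives P = [[1, 3, 4], [2]], which has shape [3, 1].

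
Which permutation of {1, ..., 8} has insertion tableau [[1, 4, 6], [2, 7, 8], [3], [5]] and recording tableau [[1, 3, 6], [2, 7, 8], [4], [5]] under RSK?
5 3 7 2 1 8 4 6

Reverse the RSK construction: for i from n down to 1, find the cell of Q containing i, remove the entry at that cell from P, and reverse-bump it up through P; the value ejected from row 1 is w(i).

Step i=8: Q has 8 at row 2, column 3; remove 8 from row 2 of P and reverse-bump: 8 enters row 1 and ejects 6. So w(8) = 6. P is now [[1, 4, 8], [2, 7], [3], [5]].
Step i=7: Q has 7 at row 2, column 2; remove 7 from row 2 of P and reverse-bump: 7 enters row 1 and ejects 4. So w(7) = 4. P is now [[1, 7, 8], [2], [3], [5]].
Step i=6: Q has 6 at row 1, column 3; remove that cell from P, ejecting 8. So w(6) = 8. P is now [[1, 7], [2], [3], [5]].
Step i=5: Q has 5 at row 4, column 1; remove 5 from row 4 of P and reverse-bump: 5 enters row 3 and ejects 3; 3 enters row 2 and ejects 2; 2 enters row 1 and ejects 1. So w(5) = 1. P is now [[2, 7], [3], [5]].
Step i=4: Q has 4 at row 3, column 1; remove 5 from row 3 of P and reverse-bump: 5 enters row 2 and ejects 3; 3 enters row 1 and ejects 2. So w(4) = 2. P is now [[3, 7], [5]].
Step i=3: Q has 3 at row 1, column 2; remove that cell from P, ejecting 7. So w(3) = 7. P is now [[3], [5]].
Step i=2: Q has 2 at row 2, column 1; remove 5 from row 2 of P and reverse-bump: 5 enters row 1 and ejects 3. So w(2) = 3. P is now [[5]].
Step i=1: Q has 1 at row 1, column 1; remove that cell from P, ejecting 5. So w(1) = 5. P is now [].

So w = 5 3 7 2 1 8 4 6.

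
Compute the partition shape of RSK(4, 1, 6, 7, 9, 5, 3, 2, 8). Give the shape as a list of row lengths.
[4, 3, 1, 1]

Row-insert each entry into an empty tableau.

After inserting 4: P = [[4]].
After inserting 1: P = [[1], [4]].
After inserting 6: P = [[1, 6], [4]].
After inserting 7: P = [[1, 6, 7], [4]].
After inserting 9: P = [[1, 6, 7, 9], [4]].
After inserting 5: P = [[1, 5, 7, 9], [4, 6]].
After inserting 3: P = [[1, 3, 7, 9], [4, 5], [6]].
After inserting 2: P = [[1, 2, 7, 9], [3, 5], [4], [6]].
After inserting 8: P = [[1, 2, 7, 8], [3, 5, 9], [4], [6]].

The final insertion tableau P = [[1, 2, 7, 8], [3, 5, 9], [4], [6]] has shape [4, 3, 1, 1].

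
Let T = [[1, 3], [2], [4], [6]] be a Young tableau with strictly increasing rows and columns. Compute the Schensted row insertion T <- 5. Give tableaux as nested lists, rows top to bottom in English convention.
[[1, 3, 5], [2], [4], [6]]

5 is larger than every entry of row 1, so it is appended to row 1. The new tableau is [[1, 3, 5], [2], [4], [6]].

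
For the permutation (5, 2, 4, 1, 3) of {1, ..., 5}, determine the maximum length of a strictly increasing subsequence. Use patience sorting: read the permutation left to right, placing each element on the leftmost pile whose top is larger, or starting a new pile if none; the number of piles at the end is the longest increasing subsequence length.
5: new pile. tops = [5]
2: onto pile 1 (replacing 5). tops = [2]
4: new pile. tops = [2, 4]
1: onto pile 1 (replacing 2). tops = [1, 4]
3: onto pile 2 (replacing 4). tops = [1, 3]

2 piles, so the longest increasing subsequence has length 2.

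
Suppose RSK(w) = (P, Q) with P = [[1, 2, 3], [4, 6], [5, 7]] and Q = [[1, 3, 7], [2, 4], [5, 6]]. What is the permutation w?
Reverse the RSK construction: for i from n down to 1, find the cell of Q containing i, remove the entry at that cell from P, and reverse-bump it up through P; the value ejected from row 1 is w(i).

Step i=7: Q has 7 at row 1, column 3; remove that cell from P, ejecting 3. So w(7) = 3. P is now [[1, 2], [4, 6], [5, 7]].
Step i=6: Q has 6 at row 3, column 2; remove 7 from row 3 of P and reverse-bump: 7 enters row 2 and ejects 6; 6 enters row 1 and ejects 2. So w(6) = 2. P is now [[1, 6], [4, 7], [5]].
Step i=5: Q has 5 at row 3, column 1; remove 5 from row 3 of P and reverse-bump: 5 enters row 2 and ejects 4; 4 enters row 1 and ejects 1. So w(5) = 1. P is now [[4, 6], [5, 7]].
Step i=4: Q has 4 at row 2, column 2; remove 7 from row 2 of P and reverse-bump: 7 enters row 1 and ejects 6. So w(4) = 6. P is now [[4, 7], [5]].
Step i=3: Q has 3 at row 1, column 2; remove that cell from P, ejecting 7. So w(3) = 7. P is now [[4], [5]].
Step i=2: Q has 2 at row 2, column 1; remove 5 from row 2 of P and reverse-bump: 5 enters row 1 and ejects 4. So w(2) = 4. P is now [[5]].
Step i=1: Q has 1 at row 1, column 1; remove that cell from P, ejecting 5. So w(1) = 5. P is now [].

So w = 5 4 7 6 1 2 3.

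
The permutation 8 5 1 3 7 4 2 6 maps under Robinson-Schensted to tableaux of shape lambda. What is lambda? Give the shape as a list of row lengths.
Row-insert each entry into an empty tableau.

After inserting 8: P = [[8]].
After inserting 5: P = [[5], [8]].
After inserting 1: P = [[1], [5], [8]].
After inserting 3: P = [[1, 3], [5], [8]].
After inserting 7: P = [[1, 3, 7], [5], [8]].
After inserting 4: P = [[1, 3, 4], [5, 7], [8]].
After inserting 2: P = [[1, 2, 4], [3, 7], [5], [8]].
After inserting 6: P = [[1, 2, 4, 6], [3, 7], [5], [8]].

The final insertion tableau P = [[1, 2, 4, 6], [3, 7], [5], [8]] has shape [4, 2, 1, 1].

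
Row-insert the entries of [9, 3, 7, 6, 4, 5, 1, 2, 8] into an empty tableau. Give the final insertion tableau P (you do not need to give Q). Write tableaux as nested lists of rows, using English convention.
After inserting 9: P = [[9]].
After inserting 3: P = [[3], [9]].
After inserting 7: P = [[3, 7], [9]].
After inserting 6: P = [[3, 6], [7], [9]].
After inserting 4: P = [[3, 4], [6], [7], [9]].
After inserting 5: P = [[3, 4, 5], [6], [7], [9]].
After inserting 1: P = [[1, 4, 5], [3], [6], [7], [9]].
After inserting 2: P = [[1, 2, 5], [3, 4], [6], [7], [9]].
After inserting 8: P = [[1, 2, 5, 8], [3, 4], [6], [7], [9]].

So P = [[1, 2, 5, 8], [3, 4], [6], [7], [9]].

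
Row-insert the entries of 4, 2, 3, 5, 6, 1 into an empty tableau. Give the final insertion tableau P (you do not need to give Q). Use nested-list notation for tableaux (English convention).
Insert 4: appended to row 1. P = [[4]].
Insert 2: 2 bumps 4 from row 1; 4 starts row 2. P = [[2], [4]].
Insert 3: appended to row 1. P = [[2, 3], [4]].
Insert 5: appended to row 1. P = [[2, 3, 5], [4]].
Insert 6: appended to row 1. P = [[2, 3, 5, 6], [4]].
Insert 1: 1 bumps 2 from row 1; 2 bumps 4 from row 2; 4 starts row 3. P = [[1, 3, 5, 6], [2], [4]].

So P = [[1, 3, 5, 6], [2], [4]].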